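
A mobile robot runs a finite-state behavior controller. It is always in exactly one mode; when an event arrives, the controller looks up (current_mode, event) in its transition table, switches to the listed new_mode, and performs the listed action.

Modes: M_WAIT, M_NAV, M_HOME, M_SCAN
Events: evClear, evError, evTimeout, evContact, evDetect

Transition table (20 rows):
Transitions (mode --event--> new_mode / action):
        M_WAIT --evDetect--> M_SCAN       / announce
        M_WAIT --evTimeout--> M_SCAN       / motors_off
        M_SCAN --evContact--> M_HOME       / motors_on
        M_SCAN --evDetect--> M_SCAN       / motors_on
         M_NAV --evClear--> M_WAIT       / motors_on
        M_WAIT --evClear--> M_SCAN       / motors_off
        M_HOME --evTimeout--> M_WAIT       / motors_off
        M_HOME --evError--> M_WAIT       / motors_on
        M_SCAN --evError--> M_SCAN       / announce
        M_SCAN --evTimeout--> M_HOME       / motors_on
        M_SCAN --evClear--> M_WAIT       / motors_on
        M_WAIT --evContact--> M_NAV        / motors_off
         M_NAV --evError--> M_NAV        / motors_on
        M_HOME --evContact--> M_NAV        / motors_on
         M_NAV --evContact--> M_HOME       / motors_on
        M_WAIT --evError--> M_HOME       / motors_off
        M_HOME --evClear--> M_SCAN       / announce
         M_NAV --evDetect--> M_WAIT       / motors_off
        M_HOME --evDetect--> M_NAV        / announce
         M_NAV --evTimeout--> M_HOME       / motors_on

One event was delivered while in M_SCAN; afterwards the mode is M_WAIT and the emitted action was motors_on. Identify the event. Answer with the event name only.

evClear

try evClear: (M_SCAN, evClear) → (M_WAIT, motors_on)  ← matches
try evError: (M_SCAN, evError) → (M_SCAN, announce)
try evTimeout: (M_SCAN, evTimeout) → (M_HOME, motors_on)
try evContact: (M_SCAN, evContact) → (M_HOME, motors_on)
try evDetect: (M_SCAN, evDetect) → (M_SCAN, motors_on)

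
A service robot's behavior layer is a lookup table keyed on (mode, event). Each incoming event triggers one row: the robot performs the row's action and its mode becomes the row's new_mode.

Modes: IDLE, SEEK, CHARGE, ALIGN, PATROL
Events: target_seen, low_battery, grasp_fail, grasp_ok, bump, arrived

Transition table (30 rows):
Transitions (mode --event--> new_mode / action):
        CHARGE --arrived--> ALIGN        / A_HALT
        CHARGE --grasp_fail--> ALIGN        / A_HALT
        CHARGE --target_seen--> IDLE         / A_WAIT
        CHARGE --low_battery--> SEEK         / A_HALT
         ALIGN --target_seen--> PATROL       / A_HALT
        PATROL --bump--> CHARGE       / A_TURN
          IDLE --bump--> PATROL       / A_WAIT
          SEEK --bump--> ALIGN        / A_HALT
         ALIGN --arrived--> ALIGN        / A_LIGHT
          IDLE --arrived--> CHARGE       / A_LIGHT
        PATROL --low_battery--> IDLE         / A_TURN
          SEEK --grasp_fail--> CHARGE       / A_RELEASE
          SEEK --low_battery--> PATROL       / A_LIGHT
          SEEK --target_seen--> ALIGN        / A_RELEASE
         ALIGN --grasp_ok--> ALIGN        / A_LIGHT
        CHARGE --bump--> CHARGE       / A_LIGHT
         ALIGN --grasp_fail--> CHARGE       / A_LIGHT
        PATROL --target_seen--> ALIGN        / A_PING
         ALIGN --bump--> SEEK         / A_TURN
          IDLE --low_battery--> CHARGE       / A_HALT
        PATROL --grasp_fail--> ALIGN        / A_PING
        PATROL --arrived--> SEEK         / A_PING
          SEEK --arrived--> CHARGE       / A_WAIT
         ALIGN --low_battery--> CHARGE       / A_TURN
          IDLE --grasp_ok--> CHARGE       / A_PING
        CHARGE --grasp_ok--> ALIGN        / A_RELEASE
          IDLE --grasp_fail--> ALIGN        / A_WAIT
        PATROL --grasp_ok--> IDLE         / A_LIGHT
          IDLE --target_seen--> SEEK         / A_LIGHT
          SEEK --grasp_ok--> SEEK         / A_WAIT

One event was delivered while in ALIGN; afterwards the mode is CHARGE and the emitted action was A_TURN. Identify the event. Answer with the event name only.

low_battery

try target_seen: (ALIGN, target_seen) → (PATROL, A_HALT)
try low_battery: (ALIGN, low_battery) → (CHARGE, A_TURN)  ← matches
try grasp_fail: (ALIGN, grasp_fail) → (CHARGE, A_LIGHT)
try grasp_ok: (ALIGN, grasp_ok) → (ALIGN, A_LIGHT)
try bump: (ALIGN, bump) → (SEEK, A_TURN)
try arrived: (ALIGN, arrived) → (ALIGN, A_LIGHT)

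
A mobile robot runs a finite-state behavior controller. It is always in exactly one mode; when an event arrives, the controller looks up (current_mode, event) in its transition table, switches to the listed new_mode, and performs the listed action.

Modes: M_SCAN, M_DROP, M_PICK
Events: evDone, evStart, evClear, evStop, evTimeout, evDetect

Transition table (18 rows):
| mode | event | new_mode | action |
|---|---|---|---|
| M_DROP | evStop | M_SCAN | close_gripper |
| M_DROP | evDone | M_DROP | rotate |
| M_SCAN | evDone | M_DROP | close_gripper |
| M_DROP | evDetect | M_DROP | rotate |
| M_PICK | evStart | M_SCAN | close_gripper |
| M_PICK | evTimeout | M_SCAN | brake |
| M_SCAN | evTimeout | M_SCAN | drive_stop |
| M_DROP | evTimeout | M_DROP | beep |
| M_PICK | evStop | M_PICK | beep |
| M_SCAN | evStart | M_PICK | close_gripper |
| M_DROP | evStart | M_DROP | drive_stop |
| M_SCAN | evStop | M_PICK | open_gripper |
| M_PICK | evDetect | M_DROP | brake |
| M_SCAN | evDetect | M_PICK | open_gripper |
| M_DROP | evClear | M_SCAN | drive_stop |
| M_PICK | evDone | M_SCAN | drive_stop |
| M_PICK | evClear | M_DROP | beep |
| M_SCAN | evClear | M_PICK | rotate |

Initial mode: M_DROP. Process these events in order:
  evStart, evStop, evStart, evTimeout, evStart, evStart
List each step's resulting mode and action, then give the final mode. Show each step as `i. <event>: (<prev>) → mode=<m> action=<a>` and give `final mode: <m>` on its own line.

final mode: M_SCAN

1. evStart: (M_DROP) → mode=M_DROP action=drive_stop
2. evStop: (M_DROP) → mode=M_SCAN action=close_gripper
3. evStart: (M_SCAN) → mode=M_PICK action=close_gripper
4. evTimeout: (M_PICK) → mode=M_SCAN action=brake
5. evStart: (M_SCAN) → mode=M_PICK action=close_gripper
6. evStart: (M_PICK) → mode=M_SCAN action=close_gripper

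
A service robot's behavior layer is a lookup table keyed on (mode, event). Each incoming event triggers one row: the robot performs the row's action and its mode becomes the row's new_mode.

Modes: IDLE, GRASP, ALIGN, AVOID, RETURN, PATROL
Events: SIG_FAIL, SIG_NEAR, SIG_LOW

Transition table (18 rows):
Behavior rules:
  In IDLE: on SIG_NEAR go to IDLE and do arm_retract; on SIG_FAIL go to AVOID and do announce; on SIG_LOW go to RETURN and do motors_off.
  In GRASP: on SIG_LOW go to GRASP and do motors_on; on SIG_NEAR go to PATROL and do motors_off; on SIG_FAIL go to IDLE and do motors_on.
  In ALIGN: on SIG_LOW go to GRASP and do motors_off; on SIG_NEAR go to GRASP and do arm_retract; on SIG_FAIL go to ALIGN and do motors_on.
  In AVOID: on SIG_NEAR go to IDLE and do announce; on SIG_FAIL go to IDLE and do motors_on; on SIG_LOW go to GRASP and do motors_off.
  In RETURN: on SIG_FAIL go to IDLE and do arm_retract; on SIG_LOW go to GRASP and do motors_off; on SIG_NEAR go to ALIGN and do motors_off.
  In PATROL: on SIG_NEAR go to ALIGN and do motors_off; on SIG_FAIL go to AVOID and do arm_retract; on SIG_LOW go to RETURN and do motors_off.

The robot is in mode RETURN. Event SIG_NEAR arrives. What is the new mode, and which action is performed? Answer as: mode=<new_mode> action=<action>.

mode=ALIGN action=motors_off

current mode = RETURN; filter table to that mode:
  (RETURN, SIG_FAIL) → (IDLE, arm_retract)
  (RETURN, SIG_LOW) → (GRASP, motors_off)
  (RETURN, SIG_NEAR) → (ALIGN, motors_off)  ← event matches
event = SIG_NEAR selects (ALIGN, motors_off)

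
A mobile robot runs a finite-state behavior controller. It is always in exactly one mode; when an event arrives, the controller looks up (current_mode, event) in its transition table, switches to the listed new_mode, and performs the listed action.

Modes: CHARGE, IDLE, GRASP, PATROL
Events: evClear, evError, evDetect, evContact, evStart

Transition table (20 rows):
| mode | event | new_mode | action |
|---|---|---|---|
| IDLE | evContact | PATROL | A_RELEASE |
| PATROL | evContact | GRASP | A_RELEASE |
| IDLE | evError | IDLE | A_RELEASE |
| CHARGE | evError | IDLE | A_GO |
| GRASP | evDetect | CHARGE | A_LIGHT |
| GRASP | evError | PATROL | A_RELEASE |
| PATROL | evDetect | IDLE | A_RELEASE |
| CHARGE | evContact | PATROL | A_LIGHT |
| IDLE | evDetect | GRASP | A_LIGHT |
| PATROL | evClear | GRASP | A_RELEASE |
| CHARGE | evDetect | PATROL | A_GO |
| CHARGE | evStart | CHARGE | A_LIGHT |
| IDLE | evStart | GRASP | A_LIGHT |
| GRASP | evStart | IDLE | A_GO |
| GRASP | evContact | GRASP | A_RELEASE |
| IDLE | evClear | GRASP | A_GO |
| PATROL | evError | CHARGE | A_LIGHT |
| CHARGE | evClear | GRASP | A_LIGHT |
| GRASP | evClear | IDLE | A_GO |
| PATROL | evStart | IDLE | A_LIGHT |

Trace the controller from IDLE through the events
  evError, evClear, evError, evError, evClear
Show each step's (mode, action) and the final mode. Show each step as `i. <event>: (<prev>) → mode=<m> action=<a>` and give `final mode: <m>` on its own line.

1. evError: (IDLE) → mode=IDLE action=A_RELEASE
2. evClear: (IDLE) → mode=GRASP action=A_GO
3. evError: (GRASP) → mode=PATROL action=A_RELEASE
4. evError: (PATROL) → mode=CHARGE action=A_LIGHT
5. evClear: (CHARGE) → mode=GRASP action=A_LIGHT

final mode: GRASP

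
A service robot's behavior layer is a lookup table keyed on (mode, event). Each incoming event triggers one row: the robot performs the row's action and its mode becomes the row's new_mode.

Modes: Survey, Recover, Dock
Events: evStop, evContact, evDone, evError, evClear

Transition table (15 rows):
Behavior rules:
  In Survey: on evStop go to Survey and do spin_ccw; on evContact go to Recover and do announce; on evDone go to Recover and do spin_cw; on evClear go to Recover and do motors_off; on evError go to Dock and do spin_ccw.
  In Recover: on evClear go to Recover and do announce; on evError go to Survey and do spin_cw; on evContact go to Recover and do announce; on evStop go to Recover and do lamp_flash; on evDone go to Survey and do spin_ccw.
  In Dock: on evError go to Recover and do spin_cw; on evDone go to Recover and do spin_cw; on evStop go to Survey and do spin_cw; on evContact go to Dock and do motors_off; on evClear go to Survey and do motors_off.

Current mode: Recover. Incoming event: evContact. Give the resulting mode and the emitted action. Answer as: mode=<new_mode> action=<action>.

mode=Recover action=announce

current mode = Recover; filter table to that mode:
  (Recover, evClear) → (Recover, announce)
  (Recover, evError) → (Survey, spin_cw)
  (Recover, evContact) → (Recover, announce)  ← event matches
  (Recover, evStop) → (Recover, lamp_flash)
  (Recover, evDone) → (Survey, spin_ccw)
event = evContact selects (Recover, announce)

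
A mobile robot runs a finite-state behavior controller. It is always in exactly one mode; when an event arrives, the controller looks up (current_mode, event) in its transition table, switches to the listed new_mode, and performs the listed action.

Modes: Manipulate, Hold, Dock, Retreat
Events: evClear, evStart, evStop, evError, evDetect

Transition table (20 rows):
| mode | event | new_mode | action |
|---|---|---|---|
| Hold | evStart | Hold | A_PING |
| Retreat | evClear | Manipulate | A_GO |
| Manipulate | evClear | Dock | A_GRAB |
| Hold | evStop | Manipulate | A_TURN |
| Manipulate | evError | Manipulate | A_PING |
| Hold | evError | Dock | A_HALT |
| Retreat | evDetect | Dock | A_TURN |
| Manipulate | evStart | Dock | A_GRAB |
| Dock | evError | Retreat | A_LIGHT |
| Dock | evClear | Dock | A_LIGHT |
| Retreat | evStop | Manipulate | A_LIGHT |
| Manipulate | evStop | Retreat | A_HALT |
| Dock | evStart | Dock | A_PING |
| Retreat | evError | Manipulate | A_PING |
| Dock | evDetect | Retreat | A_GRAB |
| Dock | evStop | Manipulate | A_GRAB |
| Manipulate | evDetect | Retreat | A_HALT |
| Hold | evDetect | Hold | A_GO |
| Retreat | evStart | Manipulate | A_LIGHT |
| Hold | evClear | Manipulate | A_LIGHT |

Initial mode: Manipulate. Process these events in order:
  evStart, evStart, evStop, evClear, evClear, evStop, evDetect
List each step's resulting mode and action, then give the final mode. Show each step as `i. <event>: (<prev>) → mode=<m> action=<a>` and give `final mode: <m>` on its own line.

1. evStart: (Manipulate) → mode=Dock action=A_GRAB
2. evStart: (Dock) → mode=Dock action=A_PING
3. evStop: (Dock) → mode=Manipulate action=A_GRAB
4. evClear: (Manipulate) → mode=Dock action=A_GRAB
5. evClear: (Dock) → mode=Dock action=A_LIGHT
6. evStop: (Dock) → mode=Manipulate action=A_GRAB
7. evDetect: (Manipulate) → mode=Retreat action=A_HALT

final mode: Retreat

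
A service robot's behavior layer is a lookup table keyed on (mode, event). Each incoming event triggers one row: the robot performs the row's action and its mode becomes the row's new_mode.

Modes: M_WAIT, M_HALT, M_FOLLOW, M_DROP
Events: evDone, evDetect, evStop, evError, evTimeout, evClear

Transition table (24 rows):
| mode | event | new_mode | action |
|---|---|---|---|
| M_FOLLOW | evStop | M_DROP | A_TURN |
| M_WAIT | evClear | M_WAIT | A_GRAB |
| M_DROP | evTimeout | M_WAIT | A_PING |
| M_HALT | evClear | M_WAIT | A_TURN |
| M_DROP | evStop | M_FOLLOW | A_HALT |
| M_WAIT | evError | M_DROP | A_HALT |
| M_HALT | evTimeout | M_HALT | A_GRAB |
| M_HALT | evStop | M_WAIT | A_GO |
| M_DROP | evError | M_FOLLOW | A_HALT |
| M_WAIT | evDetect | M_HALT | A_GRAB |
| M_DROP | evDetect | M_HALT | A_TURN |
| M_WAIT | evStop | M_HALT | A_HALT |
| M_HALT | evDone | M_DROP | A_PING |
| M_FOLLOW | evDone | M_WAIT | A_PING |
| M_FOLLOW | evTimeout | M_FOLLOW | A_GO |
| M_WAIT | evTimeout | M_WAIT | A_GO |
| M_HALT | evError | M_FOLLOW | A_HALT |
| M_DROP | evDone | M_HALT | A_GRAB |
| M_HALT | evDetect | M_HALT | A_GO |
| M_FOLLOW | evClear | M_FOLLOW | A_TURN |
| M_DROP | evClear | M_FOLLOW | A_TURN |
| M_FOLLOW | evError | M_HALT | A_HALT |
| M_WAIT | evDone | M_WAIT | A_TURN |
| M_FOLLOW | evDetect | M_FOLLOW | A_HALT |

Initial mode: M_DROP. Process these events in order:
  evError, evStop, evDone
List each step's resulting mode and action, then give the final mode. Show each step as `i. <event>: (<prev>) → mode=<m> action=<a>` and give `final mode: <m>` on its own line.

final mode: M_HALT

1. evError: (M_DROP) → mode=M_FOLLOW action=A_HALT
2. evStop: (M_FOLLOW) → mode=M_DROP action=A_TURN
3. evDone: (M_DROP) → mode=M_HALT action=A_GRAB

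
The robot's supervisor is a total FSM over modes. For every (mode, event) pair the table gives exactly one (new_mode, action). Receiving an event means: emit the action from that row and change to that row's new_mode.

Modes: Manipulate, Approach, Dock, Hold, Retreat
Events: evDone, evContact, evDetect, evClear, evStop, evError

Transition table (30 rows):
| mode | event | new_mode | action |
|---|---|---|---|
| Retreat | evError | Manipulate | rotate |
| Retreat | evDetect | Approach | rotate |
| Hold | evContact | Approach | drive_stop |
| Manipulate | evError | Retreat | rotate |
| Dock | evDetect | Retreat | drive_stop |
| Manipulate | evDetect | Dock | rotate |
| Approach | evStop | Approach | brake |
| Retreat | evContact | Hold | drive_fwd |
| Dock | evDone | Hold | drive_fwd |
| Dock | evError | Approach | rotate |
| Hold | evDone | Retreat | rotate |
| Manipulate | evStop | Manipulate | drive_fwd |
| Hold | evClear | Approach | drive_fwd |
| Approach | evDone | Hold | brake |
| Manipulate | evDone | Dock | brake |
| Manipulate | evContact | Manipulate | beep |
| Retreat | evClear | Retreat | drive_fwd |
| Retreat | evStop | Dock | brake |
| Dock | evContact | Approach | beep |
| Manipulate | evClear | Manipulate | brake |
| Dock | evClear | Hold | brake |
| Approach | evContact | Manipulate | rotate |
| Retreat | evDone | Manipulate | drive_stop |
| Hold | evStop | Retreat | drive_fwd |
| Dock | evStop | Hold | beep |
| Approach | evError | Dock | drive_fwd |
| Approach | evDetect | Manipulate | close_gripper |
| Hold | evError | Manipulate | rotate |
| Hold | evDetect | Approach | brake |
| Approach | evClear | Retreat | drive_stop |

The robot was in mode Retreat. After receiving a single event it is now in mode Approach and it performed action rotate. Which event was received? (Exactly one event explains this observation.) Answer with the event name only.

try evDone: (Retreat, evDone) → (Manipulate, drive_stop)
try evContact: (Retreat, evContact) → (Hold, drive_fwd)
try evDetect: (Retreat, evDetect) → (Approach, rotate)  ← matches
try evClear: (Retreat, evClear) → (Retreat, drive_fwd)
try evStop: (Retreat, evStop) → (Dock, brake)
try evError: (Retreat, evError) → (Manipulate, rotate)

evDetect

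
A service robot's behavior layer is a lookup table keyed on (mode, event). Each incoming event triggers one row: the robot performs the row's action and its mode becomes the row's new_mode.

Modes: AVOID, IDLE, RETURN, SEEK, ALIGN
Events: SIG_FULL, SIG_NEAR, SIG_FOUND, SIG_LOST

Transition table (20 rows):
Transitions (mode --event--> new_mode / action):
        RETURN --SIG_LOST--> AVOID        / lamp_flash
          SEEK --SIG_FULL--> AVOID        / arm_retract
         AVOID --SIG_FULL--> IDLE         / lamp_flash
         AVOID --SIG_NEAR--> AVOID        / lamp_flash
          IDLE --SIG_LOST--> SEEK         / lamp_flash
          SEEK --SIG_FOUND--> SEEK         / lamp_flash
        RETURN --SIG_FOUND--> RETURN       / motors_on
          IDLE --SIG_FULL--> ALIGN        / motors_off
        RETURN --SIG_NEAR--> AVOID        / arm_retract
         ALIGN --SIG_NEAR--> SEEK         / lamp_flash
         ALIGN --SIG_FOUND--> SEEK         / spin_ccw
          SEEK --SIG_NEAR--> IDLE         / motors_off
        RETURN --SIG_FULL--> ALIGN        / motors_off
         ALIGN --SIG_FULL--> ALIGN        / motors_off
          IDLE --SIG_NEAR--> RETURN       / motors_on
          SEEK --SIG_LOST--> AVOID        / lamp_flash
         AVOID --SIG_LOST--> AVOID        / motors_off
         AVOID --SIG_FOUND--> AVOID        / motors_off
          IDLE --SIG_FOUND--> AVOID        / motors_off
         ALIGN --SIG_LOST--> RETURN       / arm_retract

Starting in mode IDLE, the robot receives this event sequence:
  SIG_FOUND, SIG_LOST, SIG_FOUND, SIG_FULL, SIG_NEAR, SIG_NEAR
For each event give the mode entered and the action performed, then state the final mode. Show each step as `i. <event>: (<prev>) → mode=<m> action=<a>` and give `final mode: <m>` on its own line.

1. SIG_FOUND: (IDLE) → mode=AVOID action=motors_off
2. SIG_LOST: (AVOID) → mode=AVOID action=motors_off
3. SIG_FOUND: (AVOID) → mode=AVOID action=motors_off
4. SIG_FULL: (AVOID) → mode=IDLE action=lamp_flash
5. SIG_NEAR: (IDLE) → mode=RETURN action=motors_on
6. SIG_NEAR: (RETURN) → mode=AVOID action=arm_retract

final mode: AVOID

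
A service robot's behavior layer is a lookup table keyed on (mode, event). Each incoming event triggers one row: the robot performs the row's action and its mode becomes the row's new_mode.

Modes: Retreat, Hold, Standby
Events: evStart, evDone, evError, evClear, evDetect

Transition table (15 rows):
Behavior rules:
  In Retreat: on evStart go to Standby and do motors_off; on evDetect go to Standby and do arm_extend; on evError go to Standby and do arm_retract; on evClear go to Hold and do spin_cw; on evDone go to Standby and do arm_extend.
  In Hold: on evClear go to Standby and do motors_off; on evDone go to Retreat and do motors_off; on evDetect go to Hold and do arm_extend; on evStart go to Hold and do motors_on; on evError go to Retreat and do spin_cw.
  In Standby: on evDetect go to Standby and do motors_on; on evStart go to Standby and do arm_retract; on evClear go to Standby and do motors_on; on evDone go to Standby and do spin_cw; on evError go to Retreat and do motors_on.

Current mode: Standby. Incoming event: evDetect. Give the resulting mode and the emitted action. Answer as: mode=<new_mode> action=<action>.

current mode = Standby; filter table to that mode:
  (Standby, evDetect) → (Standby, motors_on)  ← event matches
  (Standby, evStart) → (Standby, arm_retract)
  (Standby, evClear) → (Standby, motors_on)
  (Standby, evDone) → (Standby, spin_cw)
  (Standby, evError) → (Retreat, motors_on)
event = evDetect selects (Standby, motors_on)

mode=Standby action=motors_on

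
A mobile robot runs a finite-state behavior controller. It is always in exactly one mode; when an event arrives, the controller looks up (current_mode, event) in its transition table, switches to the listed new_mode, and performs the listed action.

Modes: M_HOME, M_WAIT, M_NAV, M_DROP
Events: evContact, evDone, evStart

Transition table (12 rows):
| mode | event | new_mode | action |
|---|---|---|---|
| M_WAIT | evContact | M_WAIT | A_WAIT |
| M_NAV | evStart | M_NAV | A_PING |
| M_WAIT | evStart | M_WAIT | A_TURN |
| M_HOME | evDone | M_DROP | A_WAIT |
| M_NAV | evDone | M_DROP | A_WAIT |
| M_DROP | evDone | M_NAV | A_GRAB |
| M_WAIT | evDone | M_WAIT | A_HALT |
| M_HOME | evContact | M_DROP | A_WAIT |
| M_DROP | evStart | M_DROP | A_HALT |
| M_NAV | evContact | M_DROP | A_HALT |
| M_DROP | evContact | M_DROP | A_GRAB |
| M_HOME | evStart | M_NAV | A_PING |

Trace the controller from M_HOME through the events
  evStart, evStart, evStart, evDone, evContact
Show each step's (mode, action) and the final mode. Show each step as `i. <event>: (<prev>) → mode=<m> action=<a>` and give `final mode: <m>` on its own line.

final mode: M_DROP

1. evStart: (M_HOME) → mode=M_NAV action=A_PING
2. evStart: (M_NAV) → mode=M_NAV action=A_PING
3. evStart: (M_NAV) → mode=M_NAV action=A_PING
4. evDone: (M_NAV) → mode=M_DROP action=A_WAIT
5. evContact: (M_DROP) → mode=M_DROP action=A_GRAB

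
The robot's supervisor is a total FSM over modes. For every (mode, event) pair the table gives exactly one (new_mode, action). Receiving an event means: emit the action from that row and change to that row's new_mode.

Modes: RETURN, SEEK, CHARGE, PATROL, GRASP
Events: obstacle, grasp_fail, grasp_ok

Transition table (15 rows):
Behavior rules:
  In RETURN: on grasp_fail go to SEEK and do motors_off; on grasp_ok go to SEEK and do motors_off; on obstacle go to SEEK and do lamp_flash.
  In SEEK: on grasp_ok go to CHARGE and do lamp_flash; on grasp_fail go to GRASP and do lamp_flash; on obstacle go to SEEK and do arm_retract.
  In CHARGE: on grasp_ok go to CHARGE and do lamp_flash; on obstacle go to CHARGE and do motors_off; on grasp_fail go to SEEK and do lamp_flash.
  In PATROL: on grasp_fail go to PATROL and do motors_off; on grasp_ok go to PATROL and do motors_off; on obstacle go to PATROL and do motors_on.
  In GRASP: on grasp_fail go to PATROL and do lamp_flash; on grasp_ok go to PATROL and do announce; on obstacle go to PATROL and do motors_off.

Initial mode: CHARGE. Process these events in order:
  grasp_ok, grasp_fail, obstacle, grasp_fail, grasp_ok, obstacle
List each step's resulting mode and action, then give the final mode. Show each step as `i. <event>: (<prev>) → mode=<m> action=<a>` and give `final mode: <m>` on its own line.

1. grasp_ok: (CHARGE) → mode=CHARGE action=lamp_flash
2. grasp_fail: (CHARGE) → mode=SEEK action=lamp_flash
3. obstacle: (SEEK) → mode=SEEK action=arm_retract
4. grasp_fail: (SEEK) → mode=GRASP action=lamp_flash
5. grasp_ok: (GRASP) → mode=PATROL action=announce
6. obstacle: (PATROL) → mode=PATROL action=motors_on

final mode: PATROL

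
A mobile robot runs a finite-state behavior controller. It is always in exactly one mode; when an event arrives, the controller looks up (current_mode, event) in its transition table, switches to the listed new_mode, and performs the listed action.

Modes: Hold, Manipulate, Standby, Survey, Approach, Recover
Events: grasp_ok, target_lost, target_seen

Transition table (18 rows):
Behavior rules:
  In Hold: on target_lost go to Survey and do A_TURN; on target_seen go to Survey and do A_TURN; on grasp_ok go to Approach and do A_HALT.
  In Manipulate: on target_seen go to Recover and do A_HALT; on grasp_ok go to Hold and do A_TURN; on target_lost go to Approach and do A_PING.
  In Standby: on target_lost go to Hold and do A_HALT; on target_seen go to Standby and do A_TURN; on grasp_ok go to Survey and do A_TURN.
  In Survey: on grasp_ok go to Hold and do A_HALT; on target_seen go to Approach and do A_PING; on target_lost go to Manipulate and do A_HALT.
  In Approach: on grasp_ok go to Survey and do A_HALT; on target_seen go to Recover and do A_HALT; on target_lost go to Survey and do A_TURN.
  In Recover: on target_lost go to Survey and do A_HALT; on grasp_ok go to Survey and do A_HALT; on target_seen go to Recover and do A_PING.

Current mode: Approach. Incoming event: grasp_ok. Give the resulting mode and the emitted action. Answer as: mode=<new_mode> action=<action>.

current mode = Approach; filter table to that mode:
  (Approach, grasp_ok) → (Survey, A_HALT)  ← event matches
  (Approach, target_seen) → (Recover, A_HALT)
  (Approach, target_lost) → (Survey, A_TURN)
event = grasp_ok selects (Survey, A_HALT)

mode=Survey action=A_HALT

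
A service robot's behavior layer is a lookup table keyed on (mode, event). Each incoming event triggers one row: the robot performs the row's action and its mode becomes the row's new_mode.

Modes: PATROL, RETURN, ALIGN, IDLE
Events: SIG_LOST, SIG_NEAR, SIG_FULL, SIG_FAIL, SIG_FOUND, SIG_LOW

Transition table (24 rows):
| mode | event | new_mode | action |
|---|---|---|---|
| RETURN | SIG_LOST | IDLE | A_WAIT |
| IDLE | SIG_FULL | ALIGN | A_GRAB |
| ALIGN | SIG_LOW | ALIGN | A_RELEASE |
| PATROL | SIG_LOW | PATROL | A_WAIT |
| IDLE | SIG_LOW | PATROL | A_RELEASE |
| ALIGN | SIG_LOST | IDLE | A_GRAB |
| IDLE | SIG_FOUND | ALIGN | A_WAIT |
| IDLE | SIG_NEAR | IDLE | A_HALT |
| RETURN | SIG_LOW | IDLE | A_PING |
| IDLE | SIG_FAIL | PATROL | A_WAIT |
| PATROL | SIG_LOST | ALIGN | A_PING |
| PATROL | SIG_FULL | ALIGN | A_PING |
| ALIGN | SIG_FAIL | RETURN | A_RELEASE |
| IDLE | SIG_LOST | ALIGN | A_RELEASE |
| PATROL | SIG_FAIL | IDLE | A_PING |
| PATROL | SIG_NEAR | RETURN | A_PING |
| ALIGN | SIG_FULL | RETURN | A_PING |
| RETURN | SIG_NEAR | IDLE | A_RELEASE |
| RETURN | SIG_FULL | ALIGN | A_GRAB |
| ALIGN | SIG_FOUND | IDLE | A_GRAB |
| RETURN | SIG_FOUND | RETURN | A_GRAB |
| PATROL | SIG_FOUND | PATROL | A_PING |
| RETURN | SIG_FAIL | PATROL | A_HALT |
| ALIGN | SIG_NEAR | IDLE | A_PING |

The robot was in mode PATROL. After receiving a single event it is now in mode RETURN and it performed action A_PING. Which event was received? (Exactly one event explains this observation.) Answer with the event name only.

SIG_NEAR

try SIG_LOST: (PATROL, SIG_LOST) → (ALIGN, A_PING)
try SIG_NEAR: (PATROL, SIG_NEAR) → (RETURN, A_PING)  ← matches
try SIG_FULL: (PATROL, SIG_FULL) → (ALIGN, A_PING)
try SIG_FAIL: (PATROL, SIG_FAIL) → (IDLE, A_PING)
try SIG_FOUND: (PATROL, SIG_FOUND) → (PATROL, A_PING)
try SIG_LOW: (PATROL, SIG_LOW) → (PATROL, A_WAIT)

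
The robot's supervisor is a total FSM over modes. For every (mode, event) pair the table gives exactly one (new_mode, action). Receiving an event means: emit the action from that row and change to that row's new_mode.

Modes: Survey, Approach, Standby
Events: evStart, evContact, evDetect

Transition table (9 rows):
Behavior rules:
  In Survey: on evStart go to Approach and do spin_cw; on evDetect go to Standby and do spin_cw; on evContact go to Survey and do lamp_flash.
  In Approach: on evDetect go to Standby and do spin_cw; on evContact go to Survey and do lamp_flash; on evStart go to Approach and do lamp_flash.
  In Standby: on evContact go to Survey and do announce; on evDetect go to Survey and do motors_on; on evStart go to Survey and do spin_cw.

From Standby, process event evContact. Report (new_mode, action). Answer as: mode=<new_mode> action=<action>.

mode=Survey action=announce

current mode = Standby; filter table to that mode:
  (Standby, evContact) → (Survey, announce)  ← event matches
  (Standby, evDetect) → (Survey, motors_on)
  (Standby, evStart) → (Survey, spin_cw)
event = evContact selects (Survey, announce)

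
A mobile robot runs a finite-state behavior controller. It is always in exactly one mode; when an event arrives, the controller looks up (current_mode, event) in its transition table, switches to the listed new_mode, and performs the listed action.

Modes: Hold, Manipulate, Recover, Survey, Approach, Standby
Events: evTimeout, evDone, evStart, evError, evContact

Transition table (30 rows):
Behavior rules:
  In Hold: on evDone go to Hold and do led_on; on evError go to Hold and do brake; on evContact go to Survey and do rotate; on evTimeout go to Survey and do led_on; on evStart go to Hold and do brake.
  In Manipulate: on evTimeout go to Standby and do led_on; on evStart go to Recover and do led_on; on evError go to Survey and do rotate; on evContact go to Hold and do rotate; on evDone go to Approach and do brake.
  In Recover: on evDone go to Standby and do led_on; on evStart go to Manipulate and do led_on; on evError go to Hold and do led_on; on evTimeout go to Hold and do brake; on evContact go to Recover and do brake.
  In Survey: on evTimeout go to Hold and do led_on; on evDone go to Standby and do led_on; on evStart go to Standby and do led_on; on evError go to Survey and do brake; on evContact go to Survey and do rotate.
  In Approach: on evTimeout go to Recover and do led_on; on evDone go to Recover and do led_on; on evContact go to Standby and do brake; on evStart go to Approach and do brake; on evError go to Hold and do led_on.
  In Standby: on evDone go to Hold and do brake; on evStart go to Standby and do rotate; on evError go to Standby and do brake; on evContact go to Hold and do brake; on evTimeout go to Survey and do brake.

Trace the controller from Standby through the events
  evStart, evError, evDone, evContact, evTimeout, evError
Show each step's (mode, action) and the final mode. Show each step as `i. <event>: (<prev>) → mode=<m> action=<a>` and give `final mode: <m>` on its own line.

final mode: Hold

1. evStart: (Standby) → mode=Standby action=rotate
2. evError: (Standby) → mode=Standby action=brake
3. evDone: (Standby) → mode=Hold action=brake
4. evContact: (Hold) → mode=Survey action=rotate
5. evTimeout: (Survey) → mode=Hold action=led_on
6. evError: (Hold) → mode=Hold action=brake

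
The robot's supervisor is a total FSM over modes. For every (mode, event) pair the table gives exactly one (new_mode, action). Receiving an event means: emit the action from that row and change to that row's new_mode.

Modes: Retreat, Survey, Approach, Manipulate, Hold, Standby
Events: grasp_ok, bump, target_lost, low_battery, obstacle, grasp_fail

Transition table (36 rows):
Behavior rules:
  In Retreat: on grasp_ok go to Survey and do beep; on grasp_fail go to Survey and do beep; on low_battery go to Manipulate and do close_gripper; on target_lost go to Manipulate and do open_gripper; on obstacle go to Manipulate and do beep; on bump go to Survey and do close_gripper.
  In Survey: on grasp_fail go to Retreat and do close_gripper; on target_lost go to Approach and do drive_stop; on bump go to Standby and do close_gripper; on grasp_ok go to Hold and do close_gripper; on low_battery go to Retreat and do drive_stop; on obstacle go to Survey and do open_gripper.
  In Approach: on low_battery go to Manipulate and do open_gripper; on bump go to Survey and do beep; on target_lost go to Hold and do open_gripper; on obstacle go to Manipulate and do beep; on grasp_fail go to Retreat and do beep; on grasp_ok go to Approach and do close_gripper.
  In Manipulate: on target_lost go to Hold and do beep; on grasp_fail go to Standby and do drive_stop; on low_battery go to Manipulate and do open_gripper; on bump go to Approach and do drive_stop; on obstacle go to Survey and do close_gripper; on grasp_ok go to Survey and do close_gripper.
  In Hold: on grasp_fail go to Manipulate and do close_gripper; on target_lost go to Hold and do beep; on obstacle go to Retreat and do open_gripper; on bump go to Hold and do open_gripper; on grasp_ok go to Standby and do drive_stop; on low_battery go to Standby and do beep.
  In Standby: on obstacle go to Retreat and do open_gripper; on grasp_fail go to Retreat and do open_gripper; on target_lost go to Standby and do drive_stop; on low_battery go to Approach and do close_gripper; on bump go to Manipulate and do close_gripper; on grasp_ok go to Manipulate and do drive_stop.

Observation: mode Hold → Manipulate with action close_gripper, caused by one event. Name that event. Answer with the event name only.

try grasp_ok: (Hold, grasp_ok) → (Standby, drive_stop)
try bump: (Hold, bump) → (Hold, open_gripper)
try target_lost: (Hold, target_lost) → (Hold, beep)
try low_battery: (Hold, low_battery) → (Standby, beep)
try obstacle: (Hold, obstacle) → (Retreat, open_gripper)
try grasp_fail: (Hold, grasp_fail) → (Manipulate, close_gripper)  ← matches

grasp_fail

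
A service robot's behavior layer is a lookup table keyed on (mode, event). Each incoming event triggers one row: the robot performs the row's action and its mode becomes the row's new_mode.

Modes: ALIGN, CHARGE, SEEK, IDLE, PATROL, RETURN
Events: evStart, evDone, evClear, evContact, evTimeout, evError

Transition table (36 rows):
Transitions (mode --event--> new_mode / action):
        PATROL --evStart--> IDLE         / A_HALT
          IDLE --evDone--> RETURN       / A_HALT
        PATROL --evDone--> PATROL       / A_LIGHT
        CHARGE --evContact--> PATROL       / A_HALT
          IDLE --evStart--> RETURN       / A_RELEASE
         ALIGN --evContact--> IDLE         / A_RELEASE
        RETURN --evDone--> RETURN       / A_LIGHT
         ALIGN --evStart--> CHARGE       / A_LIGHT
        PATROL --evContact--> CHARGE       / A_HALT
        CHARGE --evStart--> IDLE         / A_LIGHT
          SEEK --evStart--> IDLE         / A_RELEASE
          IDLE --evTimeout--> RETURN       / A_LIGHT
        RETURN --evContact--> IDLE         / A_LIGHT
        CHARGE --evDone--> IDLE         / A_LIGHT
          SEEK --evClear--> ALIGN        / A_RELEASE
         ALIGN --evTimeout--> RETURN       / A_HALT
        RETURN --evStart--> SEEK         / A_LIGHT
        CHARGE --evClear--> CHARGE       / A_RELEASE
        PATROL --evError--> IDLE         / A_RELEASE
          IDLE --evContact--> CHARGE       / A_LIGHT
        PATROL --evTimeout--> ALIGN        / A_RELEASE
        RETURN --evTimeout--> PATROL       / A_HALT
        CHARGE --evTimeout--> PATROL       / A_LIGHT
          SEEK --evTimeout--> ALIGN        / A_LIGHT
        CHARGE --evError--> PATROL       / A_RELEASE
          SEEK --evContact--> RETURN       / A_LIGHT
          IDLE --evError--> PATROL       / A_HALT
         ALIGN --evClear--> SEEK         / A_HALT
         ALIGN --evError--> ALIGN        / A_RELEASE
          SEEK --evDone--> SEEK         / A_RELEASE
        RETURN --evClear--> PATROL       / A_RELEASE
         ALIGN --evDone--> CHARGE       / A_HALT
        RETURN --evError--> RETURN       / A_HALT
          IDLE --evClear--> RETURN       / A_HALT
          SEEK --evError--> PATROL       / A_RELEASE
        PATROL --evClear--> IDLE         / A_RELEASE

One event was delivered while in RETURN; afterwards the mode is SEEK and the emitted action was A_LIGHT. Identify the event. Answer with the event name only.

try evStart: (RETURN, evStart) → (SEEK, A_LIGHT)  ← matches
try evDone: (RETURN, evDone) → (RETURN, A_LIGHT)
try evClear: (RETURN, evClear) → (PATROL, A_RELEASE)
try evContact: (RETURN, evContact) → (IDLE, A_LIGHT)
try evTimeout: (RETURN, evTimeout) → (PATROL, A_HALT)
try evError: (RETURN, evError) → (RETURN, A_HALT)

evStart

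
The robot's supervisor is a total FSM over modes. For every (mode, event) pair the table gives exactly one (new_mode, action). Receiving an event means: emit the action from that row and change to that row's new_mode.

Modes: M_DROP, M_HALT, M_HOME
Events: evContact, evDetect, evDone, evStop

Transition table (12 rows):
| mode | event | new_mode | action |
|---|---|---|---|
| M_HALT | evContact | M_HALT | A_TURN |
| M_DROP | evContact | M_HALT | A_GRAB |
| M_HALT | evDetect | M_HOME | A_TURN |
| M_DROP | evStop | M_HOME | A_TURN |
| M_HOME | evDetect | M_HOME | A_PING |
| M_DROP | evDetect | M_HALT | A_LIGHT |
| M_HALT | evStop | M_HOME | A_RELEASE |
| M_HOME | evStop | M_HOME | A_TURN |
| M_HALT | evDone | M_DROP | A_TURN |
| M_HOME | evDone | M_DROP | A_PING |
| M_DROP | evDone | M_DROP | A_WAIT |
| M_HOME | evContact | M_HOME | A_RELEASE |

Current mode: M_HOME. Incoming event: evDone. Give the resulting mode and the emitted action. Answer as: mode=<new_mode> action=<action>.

mode=M_DROP action=A_PING

current mode = M_HOME; filter table to that mode:
  (M_HOME, evDetect) → (M_HOME, A_PING)
  (M_HOME, evStop) → (M_HOME, A_TURN)
  (M_HOME, evDone) → (M_DROP, A_PING)  ← event matches
  (M_HOME, evContact) → (M_HOME, A_RELEASE)
event = evDone selects (M_DROP, A_PING)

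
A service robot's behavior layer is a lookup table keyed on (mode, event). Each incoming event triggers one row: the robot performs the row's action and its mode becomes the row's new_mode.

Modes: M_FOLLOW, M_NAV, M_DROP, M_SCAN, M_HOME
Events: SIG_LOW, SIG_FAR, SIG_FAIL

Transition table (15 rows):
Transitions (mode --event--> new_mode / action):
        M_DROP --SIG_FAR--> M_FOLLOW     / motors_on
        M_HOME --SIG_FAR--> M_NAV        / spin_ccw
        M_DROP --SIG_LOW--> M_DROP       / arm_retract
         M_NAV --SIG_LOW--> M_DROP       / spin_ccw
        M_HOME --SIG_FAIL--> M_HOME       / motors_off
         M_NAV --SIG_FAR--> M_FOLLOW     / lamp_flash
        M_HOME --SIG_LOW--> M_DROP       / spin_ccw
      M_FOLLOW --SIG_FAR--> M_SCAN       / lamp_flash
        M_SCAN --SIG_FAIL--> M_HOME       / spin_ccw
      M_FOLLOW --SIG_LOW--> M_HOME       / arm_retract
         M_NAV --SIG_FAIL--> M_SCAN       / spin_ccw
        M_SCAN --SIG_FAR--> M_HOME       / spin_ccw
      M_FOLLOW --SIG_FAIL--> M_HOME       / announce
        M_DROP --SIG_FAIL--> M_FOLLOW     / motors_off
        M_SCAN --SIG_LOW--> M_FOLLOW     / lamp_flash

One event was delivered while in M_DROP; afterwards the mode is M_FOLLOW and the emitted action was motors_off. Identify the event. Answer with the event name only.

SIG_FAIL

try SIG_LOW: (M_DROP, SIG_LOW) → (M_DROP, arm_retract)
try SIG_FAR: (M_DROP, SIG_FAR) → (M_FOLLOW, motors_on)
try SIG_FAIL: (M_DROP, SIG_FAIL) → (M_FOLLOW, motors_off)  ← matches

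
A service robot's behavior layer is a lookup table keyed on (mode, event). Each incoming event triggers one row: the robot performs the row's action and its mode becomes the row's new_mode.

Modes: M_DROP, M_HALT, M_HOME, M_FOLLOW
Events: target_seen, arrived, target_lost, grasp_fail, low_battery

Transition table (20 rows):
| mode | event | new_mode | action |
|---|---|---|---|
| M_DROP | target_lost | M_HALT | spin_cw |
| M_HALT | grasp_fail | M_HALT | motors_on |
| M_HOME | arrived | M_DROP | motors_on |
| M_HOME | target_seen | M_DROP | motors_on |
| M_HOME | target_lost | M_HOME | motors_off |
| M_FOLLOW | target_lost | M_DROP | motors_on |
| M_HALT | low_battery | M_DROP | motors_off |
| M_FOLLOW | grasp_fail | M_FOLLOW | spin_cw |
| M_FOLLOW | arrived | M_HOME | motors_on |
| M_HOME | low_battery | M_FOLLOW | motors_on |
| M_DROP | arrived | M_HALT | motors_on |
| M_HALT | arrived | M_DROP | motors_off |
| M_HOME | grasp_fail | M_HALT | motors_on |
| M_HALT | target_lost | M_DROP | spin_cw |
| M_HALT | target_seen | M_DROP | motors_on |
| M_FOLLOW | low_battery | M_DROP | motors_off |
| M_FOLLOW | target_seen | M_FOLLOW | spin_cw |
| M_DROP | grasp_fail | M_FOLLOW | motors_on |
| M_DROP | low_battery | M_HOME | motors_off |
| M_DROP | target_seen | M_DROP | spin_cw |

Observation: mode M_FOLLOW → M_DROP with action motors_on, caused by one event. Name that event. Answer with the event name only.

try target_seen: (M_FOLLOW, target_seen) → (M_FOLLOW, spin_cw)
try arrived: (M_FOLLOW, arrived) → (M_HOME, motors_on)
try target_lost: (M_FOLLOW, target_lost) → (M_DROP, motors_on)  ← matches
try grasp_fail: (M_FOLLOW, grasp_fail) → (M_FOLLOW, spin_cw)
try low_battery: (M_FOLLOW, low_battery) → (M_DROP, motors_off)

target_lost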